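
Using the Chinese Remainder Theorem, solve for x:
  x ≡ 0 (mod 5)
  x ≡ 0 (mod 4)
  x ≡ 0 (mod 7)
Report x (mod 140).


Moduli 5, 4, 7 are pairwise coprime; by CRT there is a unique solution modulo M = 5 · 4 · 7 = 140.
Solve pairwise, accumulating the modulus:
  Start with x ≡ 0 (mod 5).
  Combine with x ≡ 0 (mod 4): since gcd(5, 4) = 1, we get a unique residue mod 20.
    Write x = 0 + 5·t and substitute into x ≡ 0 (mod 4): 5·t ≡ 0 − 0 = 0 (mod 4).
    Reduce coefficients mod 4: 1·t ≡ 0 (mod 4).
    So t ≡ 0 (mod 4).
    Then x = 0 + 5·0 = 0, valid modulo lcm(5, 4) = 20: x ≡ 0 (mod 20).
  Combine with x ≡ 0 (mod 7): since gcd(20, 7) = 1, we get a unique residue mod 140.
    Write x = 0 + 20·t and substitute into x ≡ 0 (mod 7): 20·t ≡ 0 − 0 = 0 (mod 7).
    Reduce coefficients mod 7: 6·t ≡ 0 (mod 7).
    The inverse of 6 mod 7 is 6 (since 6·6 = 36 = 5·7 + 1), so t ≡ 6·0 = 0 ≡ 0 (mod 7).
    Then x = 0 + 20·0 = 0, valid modulo lcm(20, 7) = 140: x ≡ 0 (mod 140).
Verify: 0 mod 5 = 0 ✓, 0 mod 4 = 0 ✓, 0 mod 7 = 0 ✓.

x ≡ 0 (mod 140).


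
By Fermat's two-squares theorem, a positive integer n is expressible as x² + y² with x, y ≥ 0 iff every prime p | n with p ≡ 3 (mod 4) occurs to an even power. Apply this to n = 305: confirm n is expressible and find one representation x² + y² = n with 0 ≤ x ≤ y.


Step 1: Factor n = 305 = 5 · 61.
Step 2: Check the mod-4 condition on each prime factor: 5 ≡ 1 (mod 4), exponent 1; 61 ≡ 1 (mod 4), exponent 1.
All primes ≡ 3 (mod 4) appear to even exponent (or don't appear), so by the two-squares theorem n IS expressible as a sum of two squares.
Step 3: Build a representation. Here n = 5 · 61 is a product of primes ≡ 1 (mod 4). Each prime p ≡ 1 (mod 4) is itself a sum of two squares; find a² by testing p − a² for a perfect square:
  5: 5 − 1² = 4 = 2² ⇒ 5 = 1² + 2².
  61: 61 − 1² = 60, 61 − 2² = 57, 61 − 3² = 52, 61 − 4² = 45, 61 − 5² = 36 = 6² ⇒ 61 = 5² + 6².
  Combine using the Brahmagupta–Fibonacci identity (a² + b²)(c² + d²) = (ac − bd)² + (ad + bc)² = (ac + bd)² + (ad − bc)²:
  5 · 61 = 305: from (1² + 2²)(5² + 6²), take (1·5 − 2·6, 1·6 + 2·5) = (5 − 12, 6 + 10) = (-7, 16); dropping signs (only squares matter) gives (7, 16); check 7² + 16² = 49 + 256 = 305 ✓.
Step 4: Order so x ≤ y and verify: 7² + 16² = 49 + 256 = 305 = n. ✓

n = 305 = 7² + 16² (one valid representation with x ≤ y).


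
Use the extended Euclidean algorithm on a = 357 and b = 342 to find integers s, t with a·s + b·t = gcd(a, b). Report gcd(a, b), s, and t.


Euclidean algorithm on (357, 342) — divide until remainder is 0:
  357 = 1 · 342 + 15
  342 = 22 · 15 + 12
  15 = 1 · 12 + 3
  12 = 4 · 3 + 0
gcd(357, 342) = 3.
Track Bezout coefficients alongside the remainders: start with r₀ = 357 = a·1 + b·0 (s = 1, t = 0) and r₁ = 342 = a·0 + b·1 (s = 0, t = 1); each new remainder r_{k+1} = r_{k-1} − q_k·r_k inherits s_{k+1} = s_{k-1} − q_k·s_k, t_{k+1} = t_{k-1} − q_k·t_k, so r_k = a·s_k + b·t_k at every step:
  q = 1: r = 15, s = 1 − 1·0 = 1, t = 0 − 1·1 = -1  (check: 357·1 + 342·(-1) = 15)
  q = 22: r = 12, s = 0 − 22·1 = -22, t = 1 − 22·(-1) = 23  (check: 357·(-22) + 342·23 = 12)
  q = 1: r = 3, s = 1 − 1·(-22) = 23, t = -1 − 1·23 = -24  (check: 357·23 + 342·(-24) = 3)
The row with r = 3 (the gcd) gives the Bezout coefficients s = 23, t = -24.
Result: 357 · (23) + 342 · (-24) = 3.

gcd(357, 342) = 3; s = 23, t = -24 (check: 357·23 + 342·(-24) = 3).


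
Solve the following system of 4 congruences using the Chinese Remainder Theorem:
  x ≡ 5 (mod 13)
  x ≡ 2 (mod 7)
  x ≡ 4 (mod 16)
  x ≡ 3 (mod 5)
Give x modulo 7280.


Product of moduli M = 13 · 7 · 16 · 5 = 7280.
Merge one congruence at a time:
  Start: x ≡ 5 (mod 13).
  Combine with x ≡ 2 (mod 7); new modulus lcm = 91.
    Write x = 5 + 13·t and substitute into x ≡ 2 (mod 7): 13·t ≡ 2 − 5 = -3 (mod 7).
    Reduce coefficients mod 7: 6·t ≡ 4 (mod 7).
    The inverse of 6 mod 7 is 6 (since 6·6 = 36 = 5·7 + 1), so t ≡ 6·4 = 24 ≡ 3 (mod 7).
    Then x = 5 + 13·3 = 44, valid modulo lcm(13, 7) = 91: x ≡ 44 (mod 91).
  Combine with x ≡ 4 (mod 16); new modulus lcm = 1456.
    Write x = 44 + 91·t and substitute into x ≡ 4 (mod 16): 91·t ≡ 4 − 44 = -40 (mod 16).
    Reduce coefficients mod 16: 11·t ≡ 8 (mod 16).
    The inverse of 11 mod 16 is 3 (since 11·3 = 33 = 2·16 + 1), so t ≡ 3·8 = 24 ≡ 8 (mod 16).
    Then x = 44 + 91·8 = 772, valid modulo lcm(91, 16) = 1456: x ≡ 772 (mod 1456).
  Combine with x ≡ 3 (mod 5); new modulus lcm = 7280.
    Write x = 772 + 1456·t and substitute into x ≡ 3 (mod 5): 1456·t ≡ 3 − 772 = -769 (mod 5).
    Reduce coefficients mod 5: 1·t ≡ 1 (mod 5).
    So t ≡ 1 (mod 5).
    Then x = 772 + 1456·1 = 2228, valid modulo lcm(1456, 5) = 7280: x ≡ 2228 (mod 7280).
Verify against each original: 2228 mod 13 = 5, 2228 mod 7 = 2, 2228 mod 16 = 4, 2228 mod 5 = 3.

x ≡ 2228 (mod 7280).


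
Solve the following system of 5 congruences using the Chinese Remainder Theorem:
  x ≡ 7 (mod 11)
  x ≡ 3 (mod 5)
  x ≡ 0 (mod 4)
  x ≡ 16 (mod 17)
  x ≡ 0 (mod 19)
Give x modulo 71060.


Product of moduli M = 11 · 5 · 4 · 17 · 19 = 71060.
Merge one congruence at a time:
  Start: x ≡ 7 (mod 11).
  Combine with x ≡ 3 (mod 5); new modulus lcm = 55.
    Write x = 7 + 11·t and substitute into x ≡ 3 (mod 5): 11·t ≡ 3 − 7 = -4 (mod 5).
    Reduce coefficients mod 5: 1·t ≡ 1 (mod 5).
    So t ≡ 1 (mod 5).
    Then x = 7 + 11·1 = 18, valid modulo lcm(11, 5) = 55: x ≡ 18 (mod 55).
  Combine with x ≡ 0 (mod 4); new modulus lcm = 220.
    Write x = 18 + 55·t and substitute into x ≡ 0 (mod 4): 55·t ≡ 0 − 18 = -18 (mod 4).
    Reduce coefficients mod 4: 3·t ≡ 2 (mod 4).
    The inverse of 3 mod 4 is 3 (since 3·3 = 9 = 2·4 + 1), so t ≡ 3·2 = 6 ≡ 2 (mod 4).
    Then x = 18 + 55·2 = 128, valid modulo lcm(55, 4) = 220: x ≡ 128 (mod 220).
  Combine with x ≡ 16 (mod 17); new modulus lcm = 3740.
    Write x = 128 + 220·t and substitute into x ≡ 16 (mod 17): 220·t ≡ 16 − 128 = -112 (mod 17).
    Reduce coefficients mod 17: 16·t ≡ 7 (mod 17).
    The inverse of 16 mod 17 is 16 (since 16·16 = 256 = 15·17 + 1), so t ≡ 16·7 = 112 ≡ 10 (mod 17).
    Then x = 128 + 220·10 = 2328, valid modulo lcm(220, 17) = 3740: x ≡ 2328 (mod 3740).
  Combine with x ≡ 0 (mod 19); new modulus lcm = 71060.
    Write x = 2328 + 3740·t and substitute into x ≡ 0 (mod 19): 3740·t ≡ 0 − 2328 = -2328 (mod 19).
    Reduce coefficients mod 19: 16·t ≡ 9 (mod 19).
    The inverse of 16 mod 19 is 6 (since 16·6 = 96 = 5·19 + 1), so t ≡ 6·9 = 54 ≡ 16 (mod 19).
    Then x = 2328 + 3740·16 = 62168, valid modulo lcm(3740, 19) = 71060: x ≡ 62168 (mod 71060).
Verify against each original: 62168 mod 11 = 7, 62168 mod 5 = 3, 62168 mod 4 = 0, 62168 mod 17 = 16, 62168 mod 19 = 0.

x ≡ 62168 (mod 71060).


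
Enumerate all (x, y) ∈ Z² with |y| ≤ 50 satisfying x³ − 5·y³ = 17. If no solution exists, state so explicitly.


The equation is x³ - 5y³ = 17. For fixed y, x³ = 5·y³ + 17, so a solution requires the RHS to be a perfect cube.
Strategy: iterate y from -50 to 50, compute RHS = 5·y³ + 17, and check whether it is a (positive or negative) perfect cube.
Check small values of y:
  y = 0: RHS = 17 is not a perfect cube.
  y = 1: RHS = 22 is not a perfect cube.
  y = -1: RHS = 12 is not a perfect cube.
  y = 2: RHS = 57 is not a perfect cube.
  y = -2: RHS = -23 is not a perfect cube.
  y = 3: RHS = 152 is not a perfect cube.
  y = -3: RHS = -118 is not a perfect cube.
Continuing the search up to |y| = 50 finds no solutions either.
No (x, y) in the scanned range satisfies the equation.

No integer solutions with |y| ≤ 50.


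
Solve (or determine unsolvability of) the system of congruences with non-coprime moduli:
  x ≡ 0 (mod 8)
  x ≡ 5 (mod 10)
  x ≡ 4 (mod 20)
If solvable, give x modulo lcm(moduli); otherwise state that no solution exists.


Moduli 8, 10, 20 are not pairwise coprime, so CRT works modulo lcm(m_i) when all pairwise compatibility conditions hold.
Pairwise compatibility: gcd(m_i, m_j) must divide a_i - a_j for every pair.
Merge one congruence at a time:
  Start: x ≡ 0 (mod 8).
  Combine with x ≡ 5 (mod 10): gcd(8, 10) = 2, and 5 - 0 = 5 is NOT divisible by 2.
    ⇒ system is inconsistent (no integer solution).

No solution (the system is inconsistent).


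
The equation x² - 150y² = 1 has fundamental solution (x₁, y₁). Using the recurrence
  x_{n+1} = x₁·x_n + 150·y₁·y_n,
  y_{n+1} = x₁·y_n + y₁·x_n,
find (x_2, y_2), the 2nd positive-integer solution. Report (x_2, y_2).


Step 1: Find the fundamental solution (x₁, y₁) of x² - 150y² = 1.
  Expand √150 as a continued fraction. a₀ = ⌊√150⌋ = 12; iterate m_{k+1} = d_k·a_k − m_k, d_{k+1} = (150 − m_{k+1}²)/d_k, a_{k+1} = ⌊(a₀ + m_{k+1})/d_{k+1}⌋ (starting m₀ = 0, d₀ = 1), with convergents p_k = a_k·p_{k-1} + p_{k-2}, q_k = a_k·q_{k-1} + q_{k-2} (p₋₁ = 1, q₋₁ = 0):
  k = 0: a₀ = 12; p₀/q₀ = 12/1; p₀² − 150·q₀² = 144 − 150 = -6.
  k = 1: m = 12, d = 6, a = ⌊(12 + 12)/6⌋ = 4; p/q = (4·12 + 1)/(4·1 + 0) = 49/4; p² − 150·q² = 2401 − 2400 = 1.
  The first convergent with p² − 150·q² = 1 gives the fundamental solution (x₁, y₁) = (49, 4).
Step 2: Apply the recurrence (x_{n+1}, y_{n+1}) = (x₁x_n + 150y₁y_n, x₁y_n + y₁x_n) repeatedly.
  From (x_1, y_1) = (49, 4): x_2 = 49·49 + 150·4·4 = 4801; y_2 = 49·4 + 4·49 = 392.
Step 3: Verify x_2² - 150·y_2² = 23049601 - 23049600 = 1 (should be 1). ✓

(x_1, y_1) = (49, 4); (x_2, y_2) = (4801, 392).


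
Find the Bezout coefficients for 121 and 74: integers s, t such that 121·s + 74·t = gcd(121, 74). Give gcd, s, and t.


Euclidean algorithm on (121, 74) — divide until remainder is 0:
  121 = 1 · 74 + 47
  74 = 1 · 47 + 27
  47 = 1 · 27 + 20
  27 = 1 · 20 + 7
  20 = 2 · 7 + 6
  7 = 1 · 6 + 1
  6 = 6 · 1 + 0
gcd(121, 74) = 1.
Track Bezout coefficients alongside the remainders: start with r₀ = 121 = a·1 + b·0 (s = 1, t = 0) and r₁ = 74 = a·0 + b·1 (s = 0, t = 1); each new remainder r_{k+1} = r_{k-1} − q_k·r_k inherits s_{k+1} = s_{k-1} − q_k·s_k, t_{k+1} = t_{k-1} − q_k·t_k, so r_k = a·s_k + b·t_k at every step:
  q = 1: r = 47, s = 1 − 1·0 = 1, t = 0 − 1·1 = -1  (check: 121·1 + 74·(-1) = 47)
  q = 1: r = 27, s = 0 − 1·1 = -1, t = 1 − 1·(-1) = 2  (check: 121·(-1) + 74·2 = 27)
  q = 1: r = 20, s = 1 − 1·(-1) = 2, t = -1 − 1·2 = -3  (check: 121·2 + 74·(-3) = 20)
  q = 1: r = 7, s = -1 − 1·2 = -3, t = 2 − 1·(-3) = 5  (check: 121·(-3) + 74·5 = 7)
  q = 2: r = 6, s = 2 − 2·(-3) = 8, t = -3 − 2·5 = -13  (check: 121·8 + 74·(-13) = 6)
  q = 1: r = 1, s = -3 − 1·8 = -11, t = 5 − 1·(-13) = 18  (check: 121·(-11) + 74·18 = 1)
The row with r = 1 (the gcd) gives the Bezout coefficients s = -11, t = 18.
Result: 121 · (-11) + 74 · (18) = 1.

gcd(121, 74) = 1; s = -11, t = 18 (check: 121·(-11) + 74·18 = 1).


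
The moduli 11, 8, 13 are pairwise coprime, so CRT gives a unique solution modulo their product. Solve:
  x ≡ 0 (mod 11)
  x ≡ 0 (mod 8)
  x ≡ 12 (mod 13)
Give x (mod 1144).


Moduli 11, 8, 13 are pairwise coprime; by CRT there is a unique solution modulo M = 11 · 8 · 13 = 1144.
Solve pairwise, accumulating the modulus:
  Start with x ≡ 0 (mod 11).
  Combine with x ≡ 0 (mod 8): since gcd(11, 8) = 1, we get a unique residue mod 88.
    Write x = 0 + 11·t and substitute into x ≡ 0 (mod 8): 11·t ≡ 0 − 0 = 0 (mod 8).
    Reduce coefficients mod 8: 3·t ≡ 0 (mod 8).
    The inverse of 3 mod 8 is 3 (since 3·3 = 9 = 1·8 + 1), so t ≡ 3·0 = 0 ≡ 0 (mod 8).
    Then x = 0 + 11·0 = 0, valid modulo lcm(11, 8) = 88: x ≡ 0 (mod 88).
  Combine with x ≡ 12 (mod 13): since gcd(88, 13) = 1, we get a unique residue mod 1144.
    Write x = 0 + 88·t and substitute into x ≡ 12 (mod 13): 88·t ≡ 12 − 0 = 12 (mod 13).
    Reduce coefficients mod 13: 10·t ≡ 12 (mod 13).
    The inverse of 10 mod 13 is 4 (since 10·4 = 40 = 3·13 + 1), so t ≡ 4·12 = 48 ≡ 9 (mod 13).
    Then x = 0 + 88·9 = 792, valid modulo lcm(88, 13) = 1144: x ≡ 792 (mod 1144).
Verify: 792 mod 11 = 0 ✓, 792 mod 8 = 0 ✓, 792 mod 13 = 12 ✓.

x ≡ 792 (mod 1144).


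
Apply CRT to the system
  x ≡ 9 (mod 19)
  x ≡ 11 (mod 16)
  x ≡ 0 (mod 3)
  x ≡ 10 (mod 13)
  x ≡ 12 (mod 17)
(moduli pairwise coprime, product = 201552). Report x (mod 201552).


Product of moduli M = 19 · 16 · 3 · 13 · 17 = 201552.
Merge one congruence at a time:
  Start: x ≡ 9 (mod 19).
  Combine with x ≡ 11 (mod 16); new modulus lcm = 304.
    Write x = 9 + 19·t and substitute into x ≡ 11 (mod 16): 19·t ≡ 11 − 9 = 2 (mod 16).
    Reduce coefficients mod 16: 3·t ≡ 2 (mod 16).
    The inverse of 3 mod 16 is 11 (since 3·11 = 33 = 2·16 + 1), so t ≡ 11·2 = 22 ≡ 6 (mod 16).
    Then x = 9 + 19·6 = 123, valid modulo lcm(19, 16) = 304: x ≡ 123 (mod 304).
  Combine with x ≡ 0 (mod 3); new modulus lcm = 912.
    Write x = 123 + 304·t and substitute into x ≡ 0 (mod 3): 304·t ≡ 0 − 123 = -123 (mod 3).
    Reduce coefficients mod 3: 1·t ≡ 0 (mod 3).
    So t ≡ 0 (mod 3).
    Then x = 123 + 304·0 = 123, valid modulo lcm(304, 3) = 912: x ≡ 123 (mod 912).
  Combine with x ≡ 10 (mod 13); new modulus lcm = 11856.
    Write x = 123 + 912·t and substitute into x ≡ 10 (mod 13): 912·t ≡ 10 − 123 = -113 (mod 13).
    Reduce coefficients mod 13: 2·t ≡ 4 (mod 13).
    The inverse of 2 mod 13 is 7 (since 2·7 = 14 = 1·13 + 1), so t ≡ 7·4 = 28 ≡ 2 (mod 13).
    Then x = 123 + 912·2 = 1947, valid modulo lcm(912, 13) = 11856: x ≡ 1947 (mod 11856).
  Combine with x ≡ 12 (mod 17); new modulus lcm = 201552.
    Write x = 1947 + 11856·t and substitute into x ≡ 12 (mod 17): 11856·t ≡ 12 − 1947 = -1935 (mod 17).
    Reduce coefficients mod 17: 7·t ≡ 3 (mod 17).
    The inverse of 7 mod 17 is 5 (since 7·5 = 35 = 2·17 + 1), so t ≡ 5·3 = 15 ≡ 15 (mod 17).
    Then x = 1947 + 11856·15 = 179787, valid modulo lcm(11856, 17) = 201552: x ≡ 179787 (mod 201552).
Verify against each original: 179787 mod 19 = 9, 179787 mod 16 = 11, 179787 mod 3 = 0, 179787 mod 13 = 10, 179787 mod 17 = 12.

x ≡ 179787 (mod 201552).


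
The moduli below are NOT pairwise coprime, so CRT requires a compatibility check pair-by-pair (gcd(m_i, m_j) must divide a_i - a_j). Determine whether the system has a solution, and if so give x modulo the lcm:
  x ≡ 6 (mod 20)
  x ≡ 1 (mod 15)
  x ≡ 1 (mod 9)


Moduli 20, 15, 9 are not pairwise coprime, so CRT works modulo lcm(m_i) when all pairwise compatibility conditions hold.
Pairwise compatibility: gcd(m_i, m_j) must divide a_i - a_j for every pair.
Merge one congruence at a time:
  Start: x ≡ 6 (mod 20).
  Combine with x ≡ 1 (mod 15): gcd(20, 15) = 5; 1 - 6 = -5, which IS divisible by 5, so compatible.
    Write x = 6 + 20·t and substitute into x ≡ 1 (mod 15): 20·t ≡ 1 − 6 = -5 (mod 15).
    Divide the congruence (and modulus) by g = 5: 4·t ≡ -1 (mod 3).
    Reduce coefficients mod 3: 1·t ≡ 2 (mod 3).
    So t ≡ 2 (mod 3).
    Then x = 6 + 20·2 = 46, valid modulo lcm(20, 15) = 60: x ≡ 46 (mod 60).
  Combine with x ≡ 1 (mod 9): gcd(60, 9) = 3; 1 - 46 = -45, which IS divisible by 3, so compatible.
    Write x = 46 + 60·t and substitute into x ≡ 1 (mod 9): 60·t ≡ 1 − 46 = -45 (mod 9).
    Divide the congruence (and modulus) by g = 3: 20·t ≡ -15 (mod 3).
    Reduce coefficients mod 3: 2·t ≡ 0 (mod 3).
    The inverse of 2 mod 3 is 2 (since 2·2 = 4 = 1·3 + 1), so t ≡ 2·0 = 0 ≡ 0 (mod 3).
    Then x = 46 + 60·0 = 46, valid modulo lcm(60, 9) = 180: x ≡ 46 (mod 180).
Verify: 46 mod 20 = 6, 46 mod 15 = 1, 46 mod 9 = 1.

x ≡ 46 (mod 180).


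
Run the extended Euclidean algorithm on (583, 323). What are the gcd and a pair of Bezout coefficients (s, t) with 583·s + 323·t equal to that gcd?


Euclidean algorithm on (583, 323) — divide until remainder is 0:
  583 = 1 · 323 + 260
  323 = 1 · 260 + 63
  260 = 4 · 63 + 8
  63 = 7 · 8 + 7
  8 = 1 · 7 + 1
  7 = 7 · 1 + 0
gcd(583, 323) = 1.
Track Bezout coefficients alongside the remainders: start with r₀ = 583 = a·1 + b·0 (s = 1, t = 0) and r₁ = 323 = a·0 + b·1 (s = 0, t = 1); each new remainder r_{k+1} = r_{k-1} − q_k·r_k inherits s_{k+1} = s_{k-1} − q_k·s_k, t_{k+1} = t_{k-1} − q_k·t_k, so r_k = a·s_k + b·t_k at every step:
  q = 1: r = 260, s = 1 − 1·0 = 1, t = 0 − 1·1 = -1  (check: 583·1 + 323·(-1) = 260)
  q = 1: r = 63, s = 0 − 1·1 = -1, t = 1 − 1·(-1) = 2  (check: 583·(-1) + 323·2 = 63)
  q = 4: r = 8, s = 1 − 4·(-1) = 5, t = -1 − 4·2 = -9  (check: 583·5 + 323·(-9) = 8)
  q = 7: r = 7, s = -1 − 7·5 = -36, t = 2 − 7·(-9) = 65  (check: 583·(-36) + 323·65 = 7)
  q = 1: r = 1, s = 5 − 1·(-36) = 41, t = -9 − 1·65 = -74  (check: 583·41 + 323·(-74) = 1)
The row with r = 1 (the gcd) gives the Bezout coefficients s = 41, t = -74.
Result: 583 · (41) + 323 · (-74) = 1.

gcd(583, 323) = 1; s = 41, t = -74 (check: 583·41 + 323·(-74) = 1).


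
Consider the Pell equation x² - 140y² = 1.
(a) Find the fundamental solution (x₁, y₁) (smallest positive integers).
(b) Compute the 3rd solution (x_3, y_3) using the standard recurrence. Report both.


Step 1: Find the fundamental solution (x₁, y₁) of x² - 140y² = 1.
  Expand √140 as a continued fraction. a₀ = ⌊√140⌋ = 11; iterate m_{k+1} = d_k·a_k − m_k, d_{k+1} = (140 − m_{k+1}²)/d_k, a_{k+1} = ⌊(a₀ + m_{k+1})/d_{k+1}⌋ (starting m₀ = 0, d₀ = 1), with convergents p_k = a_k·p_{k-1} + p_{k-2}, q_k = a_k·q_{k-1} + q_{k-2} (p₋₁ = 1, q₋₁ = 0):
  k = 0: a₀ = 11; p₀/q₀ = 11/1; p₀² − 140·q₀² = 121 − 140 = -19.
  k = 1: m = 11, d = 19, a = ⌊(11 + 11)/19⌋ = 1; p/q = (1·11 + 1)/(1·1 + 0) = 12/1; p² − 140·q² = 144 − 140 = 4.
  k = 2: m = 8, d = 4, a = ⌊(11 + 8)/4⌋ = 4; p/q = (4·12 + 11)/(4·1 + 1) = 59/5; p² − 140·q² = 3481 − 3500 = -19.
  k = 3: m = 8, d = 19, a = ⌊(11 + 8)/19⌋ = 1; p/q = (1·59 + 12)/(1·5 + 1) = 71/6; p² − 140·q² = 5041 − 5040 = 1.
  The first convergent with p² − 140·q² = 1 gives the fundamental solution (x₁, y₁) = (71, 6).
Step 2: Apply the recurrence (x_{n+1}, y_{n+1}) = (x₁x_n + 140y₁y_n, x₁y_n + y₁x_n) repeatedly.
  From (x_1, y_1) = (71, 6): x_2 = 71·71 + 140·6·6 = 10081; y_2 = 71·6 + 6·71 = 852.
  From (x_2, y_2) = (10081, 852): x_3 = 71·10081 + 140·6·852 = 1431431; y_3 = 71·852 + 6·10081 = 120978.
Step 3: Verify x_3² - 140·y_3² = 2048994707761 - 2048994707760 = 1 (should be 1). ✓

(x_1, y_1) = (71, 6); (x_3, y_3) = (1431431, 120978).


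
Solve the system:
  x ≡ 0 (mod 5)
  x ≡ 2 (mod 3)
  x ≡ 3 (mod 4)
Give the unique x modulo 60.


Moduli 5, 3, 4 are pairwise coprime; by CRT there is a unique solution modulo M = 5 · 3 · 4 = 60.
Solve pairwise, accumulating the modulus:
  Start with x ≡ 0 (mod 5).
  Combine with x ≡ 2 (mod 3): since gcd(5, 3) = 1, we get a unique residue mod 15.
    Write x = 0 + 5·t and substitute into x ≡ 2 (mod 3): 5·t ≡ 2 − 0 = 2 (mod 3).
    Reduce coefficients mod 3: 2·t ≡ 2 (mod 3).
    The inverse of 2 mod 3 is 2 (since 2·2 = 4 = 1·3 + 1), so t ≡ 2·2 = 4 ≡ 1 (mod 3).
    Then x = 0 + 5·1 = 5, valid modulo lcm(5, 3) = 15: x ≡ 5 (mod 15).
  Combine with x ≡ 3 (mod 4): since gcd(15, 4) = 1, we get a unique residue mod 60.
    Write x = 5 + 15·t and substitute into x ≡ 3 (mod 4): 15·t ≡ 3 − 5 = -2 (mod 4).
    Reduce coefficients mod 4: 3·t ≡ 2 (mod 4).
    The inverse of 3 mod 4 is 3 (since 3·3 = 9 = 2·4 + 1), so t ≡ 3·2 = 6 ≡ 2 (mod 4).
    Then x = 5 + 15·2 = 35, valid modulo lcm(15, 4) = 60: x ≡ 35 (mod 60).
Verify: 35 mod 5 = 0 ✓, 35 mod 3 = 2 ✓, 35 mod 4 = 3 ✓.

x ≡ 35 (mod 60).


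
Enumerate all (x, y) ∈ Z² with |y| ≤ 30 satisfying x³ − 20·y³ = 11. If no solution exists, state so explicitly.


The equation is x³ - 20y³ = 11. For fixed y, x³ = 20·y³ + 11, so a solution requires the RHS to be a perfect cube.
Strategy: iterate y from -30 to 30, compute RHS = 20·y³ + 11, and check whether it is a (positive or negative) perfect cube.
Check small values of y:
  y = 0: RHS = 11 is not a perfect cube.
  y = 1: RHS = 31 is not a perfect cube.
  y = -1: RHS = -9 is not a perfect cube.
  y = 2: RHS = 171 is not a perfect cube.
  y = -2: RHS = -149 is not a perfect cube.
  y = 3: RHS = 551 is not a perfect cube.
  y = -3: RHS = -529 is not a perfect cube.
Continuing the search up to |y| = 30 finds no solutions either.
No (x, y) in the scanned range satisfies the equation.

No integer solutions with |y| ≤ 30.


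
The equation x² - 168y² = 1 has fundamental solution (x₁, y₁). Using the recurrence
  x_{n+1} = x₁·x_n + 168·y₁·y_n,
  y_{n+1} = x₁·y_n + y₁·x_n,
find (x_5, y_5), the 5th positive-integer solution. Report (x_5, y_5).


Step 1: Find the fundamental solution (x₁, y₁) of x² - 168y² = 1.
  Expand √168 as a continued fraction. a₀ = ⌊√168⌋ = 12; iterate m_{k+1} = d_k·a_k − m_k, d_{k+1} = (168 − m_{k+1}²)/d_k, a_{k+1} = ⌊(a₀ + m_{k+1})/d_{k+1}⌋ (starting m₀ = 0, d₀ = 1), with convergents p_k = a_k·p_{k-1} + p_{k-2}, q_k = a_k·q_{k-1} + q_{k-2} (p₋₁ = 1, q₋₁ = 0):
  k = 0: a₀ = 12; p₀/q₀ = 12/1; p₀² − 168·q₀² = 144 − 168 = -24.
  k = 1: m = 12, d = 24, a = ⌊(12 + 12)/24⌋ = 1; p/q = (1·12 + 1)/(1·1 + 0) = 13/1; p² − 168·q² = 169 − 168 = 1.
  The first convergent with p² − 168·q² = 1 gives the fundamental solution (x₁, y₁) = (13, 1).
Step 2: Apply the recurrence (x_{n+1}, y_{n+1}) = (x₁x_n + 168y₁y_n, x₁y_n + y₁x_n) repeatedly.
  From (x_1, y_1) = (13, 1): x_2 = 13·13 + 168·1·1 = 337; y_2 = 13·1 + 1·13 = 26.
  From (x_2, y_2) = (337, 26): x_3 = 13·337 + 168·1·26 = 8749; y_3 = 13·26 + 1·337 = 675.
  From (x_3, y_3) = (8749, 675): x_4 = 13·8749 + 168·1·675 = 227137; y_4 = 13·675 + 1·8749 = 17524.
  From (x_4, y_4) = (227137, 17524): x_5 = 13·227137 + 168·1·17524 = 5896813; y_5 = 13·17524 + 1·227137 = 454949.
Step 3: Verify x_5² - 168·y_5² = 34772403556969 - 34772403556968 = 1 (should be 1). ✓

(x_1, y_1) = (13, 1); (x_5, y_5) = (5896813, 454949).


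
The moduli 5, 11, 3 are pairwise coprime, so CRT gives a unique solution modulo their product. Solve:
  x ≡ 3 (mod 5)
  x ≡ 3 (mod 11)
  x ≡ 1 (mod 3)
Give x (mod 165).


Moduli 5, 11, 3 are pairwise coprime; by CRT there is a unique solution modulo M = 5 · 11 · 3 = 165.
Solve pairwise, accumulating the modulus:
  Start with x ≡ 3 (mod 5).
  Combine with x ≡ 3 (mod 11): since gcd(5, 11) = 1, we get a unique residue mod 55.
    Write x = 3 + 5·t and substitute into x ≡ 3 (mod 11): 5·t ≡ 3 − 3 = 0 (mod 11).
    The inverse of 5 mod 11 is 9 (since 5·9 = 45 = 4·11 + 1), so t ≡ 9·0 = 0 ≡ 0 (mod 11).
    Then x = 3 + 5·0 = 3, valid modulo lcm(5, 11) = 55: x ≡ 3 (mod 55).
  Combine with x ≡ 1 (mod 3): since gcd(55, 3) = 1, we get a unique residue mod 165.
    Write x = 3 + 55·t and substitute into x ≡ 1 (mod 3): 55·t ≡ 1 − 3 = -2 (mod 3).
    Reduce coefficients mod 3: 1·t ≡ 1 (mod 3).
    So t ≡ 1 (mod 3).
    Then x = 3 + 55·1 = 58, valid modulo lcm(55, 3) = 165: x ≡ 58 (mod 165).
Verify: 58 mod 5 = 3 ✓, 58 mod 11 = 3 ✓, 58 mod 3 = 1 ✓.

x ≡ 58 (mod 165).


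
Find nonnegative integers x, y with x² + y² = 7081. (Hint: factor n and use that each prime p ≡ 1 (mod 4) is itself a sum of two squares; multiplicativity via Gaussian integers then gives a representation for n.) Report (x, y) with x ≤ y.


Step 1: Factor n = 7081 = 73 · 97.
Step 2: Check the mod-4 condition on each prime factor: 73 ≡ 1 (mod 4), exponent 1; 97 ≡ 1 (mod 4), exponent 1.
All primes ≡ 3 (mod 4) appear to even exponent (or don't appear), so by the two-squares theorem n IS expressible as a sum of two squares.
Step 3: Build a representation. Here n = 73 · 97 is a product of primes ≡ 1 (mod 4). Each prime p ≡ 1 (mod 4) is itself a sum of two squares; find a² by testing p − a² for a perfect square:
  73: 73 − 1² = 72, 73 − 2² = 69, 73 − 3² = 64 = 8² ⇒ 73 = 3² + 8².
  97: 97 − 1² = 96, 97 − 2² = 93, 97 − 3² = 88, 97 − 4² = 81 = 9² ⇒ 97 = 4² + 9².
  Combine using the Brahmagupta–Fibonacci identity (a² + b²)(c² + d²) = (ac − bd)² + (ad + bc)² = (ac + bd)² + (ad − bc)²:
  73 · 97 = 7081: from (3² + 8²)(4² + 9²), take (3·4 − 8·9, 3·9 + 8·4) = (12 − 72, 27 + 32) = (-60, 59); dropping signs (only squares matter) gives (60, 59); check 60² + 59² = 3600 + 3481 = 7081 ✓.
Step 4: Order so x ≤ y and verify: 59² + 60² = 3481 + 3600 = 7081 = n. ✓

n = 7081 = 59² + 60² (one valid representation with x ≤ y).


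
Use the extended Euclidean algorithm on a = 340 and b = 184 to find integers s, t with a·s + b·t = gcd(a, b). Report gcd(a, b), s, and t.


Euclidean algorithm on (340, 184) — divide until remainder is 0:
  340 = 1 · 184 + 156
  184 = 1 · 156 + 28
  156 = 5 · 28 + 16
  28 = 1 · 16 + 12
  16 = 1 · 12 + 4
  12 = 3 · 4 + 0
gcd(340, 184) = 4.
Track Bezout coefficients alongside the remainders: start with r₀ = 340 = a·1 + b·0 (s = 1, t = 0) and r₁ = 184 = a·0 + b·1 (s = 0, t = 1); each new remainder r_{k+1} = r_{k-1} − q_k·r_k inherits s_{k+1} = s_{k-1} − q_k·s_k, t_{k+1} = t_{k-1} − q_k·t_k, so r_k = a·s_k + b·t_k at every step:
  q = 1: r = 156, s = 1 − 1·0 = 1, t = 0 − 1·1 = -1  (check: 340·1 + 184·(-1) = 156)
  q = 1: r = 28, s = 0 − 1·1 = -1, t = 1 − 1·(-1) = 2  (check: 340·(-1) + 184·2 = 28)
  q = 5: r = 16, s = 1 − 5·(-1) = 6, t = -1 − 5·2 = -11  (check: 340·6 + 184·(-11) = 16)
  q = 1: r = 12, s = -1 − 1·6 = -7, t = 2 − 1·(-11) = 13  (check: 340·(-7) + 184·13 = 12)
  q = 1: r = 4, s = 6 − 1·(-7) = 13, t = -11 − 1·13 = -24  (check: 340·13 + 184·(-24) = 4)
The row with r = 4 (the gcd) gives the Bezout coefficients s = 13, t = -24.
Result: 340 · (13) + 184 · (-24) = 4.

gcd(340, 184) = 4; s = 13, t = -24 (check: 340·13 + 184·(-24) = 4).


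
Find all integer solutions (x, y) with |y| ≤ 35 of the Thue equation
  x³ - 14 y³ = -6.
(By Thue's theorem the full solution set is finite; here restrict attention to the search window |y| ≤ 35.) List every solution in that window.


The equation is x³ - 14y³ = -6. For fixed y, x³ = 14·y³ − 6, so a solution requires the RHS to be a perfect cube.
Strategy: iterate y from -35 to 35, compute RHS = 14·y³ − 6, and check whether it is a (positive or negative) perfect cube.
Check small values of y:
  y = 0: RHS = -6 is not a perfect cube.
  y = 1: RHS = 8 = (2)³ ⇒ x = 2 works.
  y = -1: RHS = -20 is not a perfect cube.
  y = 2: RHS = 106 is not a perfect cube.
  y = -2: RHS = -118 is not a perfect cube.
  y = 3: RHS = 372 is not a perfect cube.
  y = -3: RHS = -384 is not a perfect cube.
Continuing the search up to |y| = 35 finds no further solutions beyond those listed.
Collected solutions: (2, 1).

Solutions (with |y| ≤ 35): (2, 1).


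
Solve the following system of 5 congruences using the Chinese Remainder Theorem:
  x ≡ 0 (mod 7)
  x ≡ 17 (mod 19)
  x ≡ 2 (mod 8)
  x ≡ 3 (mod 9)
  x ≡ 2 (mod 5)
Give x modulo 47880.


Product of moduli M = 7 · 19 · 8 · 9 · 5 = 47880.
Merge one congruence at a time:
  Start: x ≡ 0 (mod 7).
  Combine with x ≡ 17 (mod 19); new modulus lcm = 133.
    Write x = 0 + 7·t and substitute into x ≡ 17 (mod 19): 7·t ≡ 17 − 0 = 17 (mod 19).
    The inverse of 7 mod 19 is 11 (since 7·11 = 77 = 4·19 + 1), so t ≡ 11·17 = 187 ≡ 16 (mod 19).
    Then x = 0 + 7·16 = 112, valid modulo lcm(7, 19) = 133: x ≡ 112 (mod 133).
  Combine with x ≡ 2 (mod 8); new modulus lcm = 1064.
    Write x = 112 + 133·t and substitute into x ≡ 2 (mod 8): 133·t ≡ 2 − 112 = -110 (mod 8).
    Reduce coefficients mod 8: 5·t ≡ 2 (mod 8).
    The inverse of 5 mod 8 is 5 (since 5·5 = 25 = 3·8 + 1), so t ≡ 5·2 = 10 ≡ 2 (mod 8).
    Then x = 112 + 133·2 = 378, valid modulo lcm(133, 8) = 1064: x ≡ 378 (mod 1064).
  Combine with x ≡ 3 (mod 9); new modulus lcm = 9576.
    Write x = 378 + 1064·t and substitute into x ≡ 3 (mod 9): 1064·t ≡ 3 − 378 = -375 (mod 9).
    Reduce coefficients mod 9: 2·t ≡ 3 (mod 9).
    The inverse of 2 mod 9 is 5 (since 2·5 = 10 = 1·9 + 1), so t ≡ 5·3 = 15 ≡ 6 (mod 9).
    Then x = 378 + 1064·6 = 6762, valid modulo lcm(1064, 9) = 9576: x ≡ 6762 (mod 9576).
  Combine with x ≡ 2 (mod 5); new modulus lcm = 47880.
    Write x = 6762 + 9576·t and substitute into x ≡ 2 (mod 5): 9576·t ≡ 2 − 6762 = -6760 (mod 5).
    Reduce coefficients mod 5: 1·t ≡ 0 (mod 5).
    So t ≡ 0 (mod 5).
    Then x = 6762 + 9576·0 = 6762, valid modulo lcm(9576, 5) = 47880: x ≡ 6762 (mod 47880).
Verify against each original: 6762 mod 7 = 0, 6762 mod 19 = 17, 6762 mod 8 = 2, 6762 mod 9 = 3, 6762 mod 5 = 2.

x ≡ 6762 (mod 47880).


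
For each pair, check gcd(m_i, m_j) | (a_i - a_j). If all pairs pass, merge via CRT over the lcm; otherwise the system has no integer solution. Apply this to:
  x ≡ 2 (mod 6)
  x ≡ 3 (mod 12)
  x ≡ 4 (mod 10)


Moduli 6, 12, 10 are not pairwise coprime, so CRT works modulo lcm(m_i) when all pairwise compatibility conditions hold.
Pairwise compatibility: gcd(m_i, m_j) must divide a_i - a_j for every pair.
Merge one congruence at a time:
  Start: x ≡ 2 (mod 6).
  Combine with x ≡ 3 (mod 12): gcd(6, 12) = 6, and 3 - 2 = 1 is NOT divisible by 6.
    ⇒ system is inconsistent (no integer solution).

No solution (the system is inconsistent).


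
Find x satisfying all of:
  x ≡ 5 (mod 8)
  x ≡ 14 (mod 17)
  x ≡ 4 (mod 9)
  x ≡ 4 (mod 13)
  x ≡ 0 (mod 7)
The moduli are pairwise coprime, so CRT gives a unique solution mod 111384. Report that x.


Product of moduli M = 8 · 17 · 9 · 13 · 7 = 111384.
Merge one congruence at a time:
  Start: x ≡ 5 (mod 8).
  Combine with x ≡ 14 (mod 17); new modulus lcm = 136.
    Write x = 5 + 8·t and substitute into x ≡ 14 (mod 17): 8·t ≡ 14 − 5 = 9 (mod 17).
    The inverse of 8 mod 17 is 15 (since 8·15 = 120 = 7·17 + 1), so t ≡ 15·9 = 135 ≡ 16 (mod 17).
    Then x = 5 + 8·16 = 133, valid modulo lcm(8, 17) = 136: x ≡ 133 (mod 136).
  Combine with x ≡ 4 (mod 9); new modulus lcm = 1224.
    Write x = 133 + 136·t and substitute into x ≡ 4 (mod 9): 136·t ≡ 4 − 133 = -129 (mod 9).
    Reduce coefficients mod 9: 1·t ≡ 6 (mod 9).
    So t ≡ 6 (mod 9).
    Then x = 133 + 136·6 = 949, valid modulo lcm(136, 9) = 1224: x ≡ 949 (mod 1224).
  Combine with x ≡ 4 (mod 13); new modulus lcm = 15912.
    Write x = 949 + 1224·t and substitute into x ≡ 4 (mod 13): 1224·t ≡ 4 − 949 = -945 (mod 13).
    Reduce coefficients mod 13: 2·t ≡ 4 (mod 13).
    The inverse of 2 mod 13 is 7 (since 2·7 = 14 = 1·13 + 1), so t ≡ 7·4 = 28 ≡ 2 (mod 13).
    Then x = 949 + 1224·2 = 3397, valid modulo lcm(1224, 13) = 15912: x ≡ 3397 (mod 15912).
  Combine with x ≡ 0 (mod 7); new modulus lcm = 111384.
    Write x = 3397 + 15912·t and substitute into x ≡ 0 (mod 7): 15912·t ≡ 0 − 3397 = -3397 (mod 7).
    Reduce coefficients mod 7: 1·t ≡ 5 (mod 7).
    So t ≡ 5 (mod 7).
    Then x = 3397 + 15912·5 = 82957, valid modulo lcm(15912, 7) = 111384: x ≡ 82957 (mod 111384).
Verify against each original: 82957 mod 8 = 5, 82957 mod 17 = 14, 82957 mod 9 = 4, 82957 mod 13 = 4, 82957 mod 7 = 0.

x ≡ 82957 (mod 111384).


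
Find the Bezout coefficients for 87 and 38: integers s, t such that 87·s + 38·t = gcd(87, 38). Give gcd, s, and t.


Euclidean algorithm on (87, 38) — divide until remainder is 0:
  87 = 2 · 38 + 11
  38 = 3 · 11 + 5
  11 = 2 · 5 + 1
  5 = 5 · 1 + 0
gcd(87, 38) = 1.
Track Bezout coefficients alongside the remainders: start with r₀ = 87 = a·1 + b·0 (s = 1, t = 0) and r₁ = 38 = a·0 + b·1 (s = 0, t = 1); each new remainder r_{k+1} = r_{k-1} − q_k·r_k inherits s_{k+1} = s_{k-1} − q_k·s_k, t_{k+1} = t_{k-1} − q_k·t_k, so r_k = a·s_k + b·t_k at every step:
  q = 2: r = 11, s = 1 − 2·0 = 1, t = 0 − 2·1 = -2  (check: 87·1 + 38·(-2) = 11)
  q = 3: r = 5, s = 0 − 3·1 = -3, t = 1 − 3·(-2) = 7  (check: 87·(-3) + 38·7 = 5)
  q = 2: r = 1, s = 1 − 2·(-3) = 7, t = -2 − 2·7 = -16  (check: 87·7 + 38·(-16) = 1)
The row with r = 1 (the gcd) gives the Bezout coefficients s = 7, t = -16.
Result: 87 · (7) + 38 · (-16) = 1.

gcd(87, 38) = 1; s = 7, t = -16 (check: 87·7 + 38·(-16) = 1).


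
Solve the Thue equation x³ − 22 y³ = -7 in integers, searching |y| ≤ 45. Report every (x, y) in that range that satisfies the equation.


The equation is x³ - 22y³ = -7. For fixed y, x³ = 22·y³ − 7, so a solution requires the RHS to be a perfect cube.
Strategy: iterate y from -45 to 45, compute RHS = 22·y³ − 7, and check whether it is a (positive or negative) perfect cube.
Check small values of y:
  y = 0: RHS = -7 is not a perfect cube.
  y = 1: RHS = 15 is not a perfect cube.
  y = -1: RHS = -29 is not a perfect cube.
  y = 2: RHS = 169 is not a perfect cube.
  y = -2: RHS = -183 is not a perfect cube.
  y = 3: RHS = 587 is not a perfect cube.
  y = -3: RHS = -601 is not a perfect cube.
Continuing the search up to |y| = 45 finds no solutions either.
No (x, y) in the scanned range satisfies the equation.

No integer solutions with |y| ≤ 45.


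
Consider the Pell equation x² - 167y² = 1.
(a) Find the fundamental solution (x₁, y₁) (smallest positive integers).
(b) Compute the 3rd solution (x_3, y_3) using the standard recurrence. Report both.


Step 1: Find the fundamental solution (x₁, y₁) of x² - 167y² = 1.
  Expand √167 as a continued fraction. a₀ = ⌊√167⌋ = 12; iterate m_{k+1} = d_k·a_k − m_k, d_{k+1} = (167 − m_{k+1}²)/d_k, a_{k+1} = ⌊(a₀ + m_{k+1})/d_{k+1}⌋ (starting m₀ = 0, d₀ = 1), with convergents p_k = a_k·p_{k-1} + p_{k-2}, q_k = a_k·q_{k-1} + q_{k-2} (p₋₁ = 1, q₋₁ = 0):
  k = 0: a₀ = 12; p₀/q₀ = 12/1; p₀² − 167·q₀² = 144 − 167 = -23.
  k = 1: m = 12, d = 23, a = ⌊(12 + 12)/23⌋ = 1; p/q = (1·12 + 1)/(1·1 + 0) = 13/1; p² − 167·q² = 169 − 167 = 2.
  k = 2: m = 11, d = 2, a = ⌊(12 + 11)/2⌋ = 11; p/q = (11·13 + 12)/(11·1 + 1) = 155/12; p² − 167·q² = 24025 − 24048 = -23.
  k = 3: m = 11, d = 23, a = ⌊(12 + 11)/23⌋ = 1; p/q = (1·155 + 13)/(1·12 + 1) = 168/13; p² − 167·q² = 28224 − 28223 = 1.
  The first convergent with p² − 167·q² = 1 gives the fundamental solution (x₁, y₁) = (168, 13).
Step 2: Apply the recurrence (x_{n+1}, y_{n+1}) = (x₁x_n + 167y₁y_n, x₁y_n + y₁x_n) repeatedly.
  From (x_1, y_1) = (168, 13): x_2 = 168·168 + 167·13·13 = 56447; y_2 = 168·13 + 13·168 = 4368.
  From (x_2, y_2) = (56447, 4368): x_3 = 168·56447 + 167·13·4368 = 18966024; y_3 = 168·4368 + 13·56447 = 1467635.
Step 3: Verify x_3² - 167·y_3² = 359710066368576 - 359710066368575 = 1 (should be 1). ✓

(x_1, y_1) = (168, 13); (x_3, y_3) = (18966024, 1467635).


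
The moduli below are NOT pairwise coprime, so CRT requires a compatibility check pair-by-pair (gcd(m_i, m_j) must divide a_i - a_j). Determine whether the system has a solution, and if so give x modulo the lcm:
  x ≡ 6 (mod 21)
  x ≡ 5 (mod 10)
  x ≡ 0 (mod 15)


Moduli 21, 10, 15 are not pairwise coprime, so CRT works modulo lcm(m_i) when all pairwise compatibility conditions hold.
Pairwise compatibility: gcd(m_i, m_j) must divide a_i - a_j for every pair.
Merge one congruence at a time:
  Start: x ≡ 6 (mod 21).
  Combine with x ≡ 5 (mod 10): gcd(21, 10) = 1; 5 - 6 = -1, which IS divisible by 1, so compatible.
    Write x = 6 + 21·t and substitute into x ≡ 5 (mod 10): 21·t ≡ 5 − 6 = -1 (mod 10).
    Reduce coefficients mod 10: 1·t ≡ 9 (mod 10).
    So t ≡ 9 (mod 10).
    Then x = 6 + 21·9 = 195, valid modulo lcm(21, 10) = 210: x ≡ 195 (mod 210).
  Combine with x ≡ 0 (mod 15): gcd(210, 15) = 15; 0 - 195 = -195, which IS divisible by 15, so compatible.
    Write x = 195 + 210·t and substitute into x ≡ 0 (mod 15): 210·t ≡ 0 − 195 = -195 (mod 15).
    Divide the congruence (and modulus) by g = 15: 14·t ≡ -13 (mod 1).
    Modulo 1 every t works; take t = 0.
    Then x = 195 + 210·0 = 195, valid modulo lcm(210, 15) = 210: x ≡ 195 (mod 210).
Verify: 195 mod 21 = 6, 195 mod 10 = 5, 195 mod 15 = 0.

x ≡ 195 (mod 210).


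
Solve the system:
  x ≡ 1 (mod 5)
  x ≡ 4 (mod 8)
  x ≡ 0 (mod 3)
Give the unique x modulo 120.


Moduli 5, 8, 3 are pairwise coprime; by CRT there is a unique solution modulo M = 5 · 8 · 3 = 120.
Solve pairwise, accumulating the modulus:
  Start with x ≡ 1 (mod 5).
  Combine with x ≡ 4 (mod 8): since gcd(5, 8) = 1, we get a unique residue mod 40.
    Write x = 1 + 5·t and substitute into x ≡ 4 (mod 8): 5·t ≡ 4 − 1 = 3 (mod 8).
    The inverse of 5 mod 8 is 5 (since 5·5 = 25 = 3·8 + 1), so t ≡ 5·3 = 15 ≡ 7 (mod 8).
    Then x = 1 + 5·7 = 36, valid modulo lcm(5, 8) = 40: x ≡ 36 (mod 40).
  Combine with x ≡ 0 (mod 3): since gcd(40, 3) = 1, we get a unique residue mod 120.
    Write x = 36 + 40·t and substitute into x ≡ 0 (mod 3): 40·t ≡ 0 − 36 = -36 (mod 3).
    Reduce coefficients mod 3: 1·t ≡ 0 (mod 3).
    So t ≡ 0 (mod 3).
    Then x = 36 + 40·0 = 36, valid modulo lcm(40, 3) = 120: x ≡ 36 (mod 120).
Verify: 36 mod 5 = 1 ✓, 36 mod 8 = 4 ✓, 36 mod 3 = 0 ✓.

x ≡ 36 (mod 120).


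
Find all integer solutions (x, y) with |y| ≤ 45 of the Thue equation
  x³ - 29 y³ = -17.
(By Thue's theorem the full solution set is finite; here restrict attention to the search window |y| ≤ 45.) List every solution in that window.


The equation is x³ - 29y³ = -17. For fixed y, x³ = 29·y³ − 17, so a solution requires the RHS to be a perfect cube.
Strategy: iterate y from -45 to 45, compute RHS = 29·y³ − 17, and check whether it is a (positive or negative) perfect cube.
Check small values of y:
  y = 0: RHS = -17 is not a perfect cube.
  y = 1: RHS = 12 is not a perfect cube.
  y = -1: RHS = -46 is not a perfect cube.
  y = 2: RHS = 215 is not a perfect cube.
  y = -2: RHS = -249 is not a perfect cube.
  y = 3: RHS = 766 is not a perfect cube.
  y = -3: RHS = -800 is not a perfect cube.
Continuing the search up to |y| = 45 finds no solutions either.
No (x, y) in the scanned range satisfies the equation.

No integer solutions with |y| ≤ 45.


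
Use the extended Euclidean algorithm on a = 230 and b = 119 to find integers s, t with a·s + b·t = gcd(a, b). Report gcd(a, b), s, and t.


Euclidean algorithm on (230, 119) — divide until remainder is 0:
  230 = 1 · 119 + 111
  119 = 1 · 111 + 8
  111 = 13 · 8 + 7
  8 = 1 · 7 + 1
  7 = 7 · 1 + 0
gcd(230, 119) = 1.
Track Bezout coefficients alongside the remainders: start with r₀ = 230 = a·1 + b·0 (s = 1, t = 0) and r₁ = 119 = a·0 + b·1 (s = 0, t = 1); each new remainder r_{k+1} = r_{k-1} − q_k·r_k inherits s_{k+1} = s_{k-1} − q_k·s_k, t_{k+1} = t_{k-1} − q_k·t_k, so r_k = a·s_k + b·t_k at every step:
  q = 1: r = 111, s = 1 − 1·0 = 1, t = 0 − 1·1 = -1  (check: 230·1 + 119·(-1) = 111)
  q = 1: r = 8, s = 0 − 1·1 = -1, t = 1 − 1·(-1) = 2  (check: 230·(-1) + 119·2 = 8)
  q = 13: r = 7, s = 1 − 13·(-1) = 14, t = -1 − 13·2 = -27  (check: 230·14 + 119·(-27) = 7)
  q = 1: r = 1, s = -1 − 1·14 = -15, t = 2 − 1·(-27) = 29  (check: 230·(-15) + 119·29 = 1)
The row with r = 1 (the gcd) gives the Bezout coefficients s = -15, t = 29.
Result: 230 · (-15) + 119 · (29) = 1.

gcd(230, 119) = 1; s = -15, t = 29 (check: 230·(-15) + 119·29 = 1).


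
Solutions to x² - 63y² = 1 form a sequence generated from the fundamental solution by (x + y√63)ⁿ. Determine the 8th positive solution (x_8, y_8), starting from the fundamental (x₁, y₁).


Step 1: Find the fundamental solution (x₁, y₁) of x² - 63y² = 1.
  Expand √63 as a continued fraction. a₀ = ⌊√63⌋ = 7; iterate m_{k+1} = d_k·a_k − m_k, d_{k+1} = (63 − m_{k+1}²)/d_k, a_{k+1} = ⌊(a₀ + m_{k+1})/d_{k+1}⌋ (starting m₀ = 0, d₀ = 1), with convergents p_k = a_k·p_{k-1} + p_{k-2}, q_k = a_k·q_{k-1} + q_{k-2} (p₋₁ = 1, q₋₁ = 0):
  k = 0: a₀ = 7; p₀/q₀ = 7/1; p₀² − 63·q₀² = 49 − 63 = -14.
  k = 1: m = 7, d = 14, a = ⌊(7 + 7)/14⌋ = 1; p/q = (1·7 + 1)/(1·1 + 0) = 8/1; p² − 63·q² = 64 − 63 = 1.
  The first convergent with p² − 63·q² = 1 gives the fundamental solution (x₁, y₁) = (8, 1).
Step 2: Apply the recurrence (x_{n+1}, y_{n+1}) = (x₁x_n + 63y₁y_n, x₁y_n + y₁x_n) repeatedly.
  From (x_1, y_1) = (8, 1): x_2 = 8·8 + 63·1·1 = 127; y_2 = 8·1 + 1·8 = 16.
  From (x_2, y_2) = (127, 16): x_3 = 8·127 + 63·1·16 = 2024; y_3 = 8·16 + 1·127 = 255.
  From (x_3, y_3) = (2024, 255): x_4 = 8·2024 + 63·1·255 = 32257; y_4 = 8·255 + 1·2024 = 4064.
  From (x_4, y_4) = (32257, 4064): x_5 = 8·32257 + 63·1·4064 = 514088; y_5 = 8·4064 + 1·32257 = 64769.
  From (x_5, y_5) = (514088, 64769): x_6 = 8·514088 + 63·1·64769 = 8193151; y_6 = 8·64769 + 1·514088 = 1032240.
  From (x_6, y_6) = (8193151, 1032240): x_7 = 8·8193151 + 63·1·1032240 = 130576328; y_7 = 8·1032240 + 1·8193151 = 16451071.
  From (x_7, y_7) = (130576328, 16451071): x_8 = 8·130576328 + 63·1·16451071 = 2081028097; y_8 = 8·16451071 + 1·130576328 = 262184896.
Step 3: Verify x_8² - 63·y_8² = 4330677940503441409 - 4330677940503441408 = 1 (should be 1). ✓

(x_1, y_1) = (8, 1); (x_8, y_8) = (2081028097, 262184896).
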